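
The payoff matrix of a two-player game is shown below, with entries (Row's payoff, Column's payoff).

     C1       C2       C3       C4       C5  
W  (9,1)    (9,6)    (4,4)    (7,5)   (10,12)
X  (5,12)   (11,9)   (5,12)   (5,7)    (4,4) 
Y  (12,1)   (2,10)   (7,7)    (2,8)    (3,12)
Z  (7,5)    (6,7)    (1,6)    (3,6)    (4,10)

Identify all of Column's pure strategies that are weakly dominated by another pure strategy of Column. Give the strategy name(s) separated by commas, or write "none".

C1: dominated, since C3 does at least as well everywhere (W: 4>1, X: 12=12, Y: 7>1, Z: 6>5).
C2: no other strategy beats it everywhere (C1 at W (6>1); C3 at W (6>4); C4 at W (6>5); C5 at X (9>4)).
C3 is not dominated — it holds its own against C1 at W (4>1); C2 at X (12>9); C4 at X (12>7); C5 at X (12>4).
C4: dominated, since C2 does at least as well everywhere (W: 6>5, X: 9>7, Y: 10>8, Z: 7>6).
Nothing dominates C5: C1 at W (12>1); C2 at W (12>6); C3 at W (12>4); C4 at W (12>5).

C1, C4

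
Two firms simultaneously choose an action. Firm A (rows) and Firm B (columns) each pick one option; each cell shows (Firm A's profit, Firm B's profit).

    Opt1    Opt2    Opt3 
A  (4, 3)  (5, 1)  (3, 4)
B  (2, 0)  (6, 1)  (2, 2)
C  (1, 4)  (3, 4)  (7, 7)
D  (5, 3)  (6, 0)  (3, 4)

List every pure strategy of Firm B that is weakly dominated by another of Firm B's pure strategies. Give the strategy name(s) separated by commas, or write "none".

Opt1: dominated, since Opt3 does at least as well everywhere (A: 4>3, B: 2>0, C: 7>4, D: 4>3).
Opt2: dominated, since Opt3 does at least as well everywhere (A: 4>1, B: 2>1, C: 7>4, D: 4>0).
Opt3: no other strategy beats it everywhere (Opt1 at A (4>3); Opt2 at A (4>1)).

Opt1, Opt2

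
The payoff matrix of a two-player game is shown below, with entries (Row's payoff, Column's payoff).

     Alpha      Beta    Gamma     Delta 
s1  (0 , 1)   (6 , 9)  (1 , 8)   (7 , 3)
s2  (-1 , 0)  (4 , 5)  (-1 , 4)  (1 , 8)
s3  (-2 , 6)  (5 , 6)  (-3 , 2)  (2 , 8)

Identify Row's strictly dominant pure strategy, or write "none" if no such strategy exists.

s1 vs s2: Alpha: 0>-1, Beta: 6>4, Gamma: 1>-1, Delta: 7>1.
s1 vs s3: Alpha: 0>-2, Beta: 6>5, Gamma: 1>-3, Delta: 7>2.
s1 strictly beats every other strategy against every opponent action, so it is strictly dominant.

s1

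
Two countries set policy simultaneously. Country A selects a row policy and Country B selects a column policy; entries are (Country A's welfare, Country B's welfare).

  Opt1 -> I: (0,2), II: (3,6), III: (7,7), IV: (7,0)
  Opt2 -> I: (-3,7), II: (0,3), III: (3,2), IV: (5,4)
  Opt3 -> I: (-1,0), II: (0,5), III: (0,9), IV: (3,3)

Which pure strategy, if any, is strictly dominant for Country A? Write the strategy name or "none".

Opt1

Opt1 vs Opt2: I: 0>-3, II: 3>0, III: 7>3, IV: 7>5.
Opt1 vs Opt3: I: 0>-1, II: 3>0, III: 7>0, IV: 7>3.
Opt1 strictly beats every other strategy against every opponent action, so it is strictly dominant.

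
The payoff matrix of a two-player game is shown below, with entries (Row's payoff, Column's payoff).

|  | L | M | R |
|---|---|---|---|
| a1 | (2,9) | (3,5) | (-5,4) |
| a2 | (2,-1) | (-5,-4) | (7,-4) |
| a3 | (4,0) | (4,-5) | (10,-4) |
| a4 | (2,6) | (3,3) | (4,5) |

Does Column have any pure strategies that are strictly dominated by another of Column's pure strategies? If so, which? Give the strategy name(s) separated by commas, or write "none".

Nothing dominates L: M at a1 (9>5); R at a1 (9>4).
L strictly dominates M — a1: 9>5, a2: -1>-4, a3: 0>-5, a4: 6>3.
R is strictly dominated by L (a1: 9>4, a2: -1>-4, a3: 0>-4, a4: 6>5).

M, R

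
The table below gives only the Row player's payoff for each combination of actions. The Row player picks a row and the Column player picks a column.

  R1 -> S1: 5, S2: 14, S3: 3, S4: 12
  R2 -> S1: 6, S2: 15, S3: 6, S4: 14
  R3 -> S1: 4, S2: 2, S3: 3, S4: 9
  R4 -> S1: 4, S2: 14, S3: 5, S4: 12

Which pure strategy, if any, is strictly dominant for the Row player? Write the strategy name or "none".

R2

R2 vs R1: S1: 6>5, S2: 15>14, S3: 6>3, S4: 14>12.
R2 vs R3: S1: 6>4, S2: 15>2, S3: 6>3, S4: 14>9.
R2 vs R4: S1: 6>4, S2: 15>14, S3: 6>5, S4: 14>12.
R2 strictly beats every other strategy against every opponent action, so it is strictly dominant.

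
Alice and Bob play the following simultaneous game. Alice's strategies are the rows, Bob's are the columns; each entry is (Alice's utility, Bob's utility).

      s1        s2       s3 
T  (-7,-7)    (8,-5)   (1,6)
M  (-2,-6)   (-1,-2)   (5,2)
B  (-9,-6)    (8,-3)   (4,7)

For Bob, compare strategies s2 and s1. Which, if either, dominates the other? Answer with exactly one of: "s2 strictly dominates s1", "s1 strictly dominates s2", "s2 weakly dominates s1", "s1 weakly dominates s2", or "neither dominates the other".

s2 strictly dominates s1

Compare s2 to s1 across every action of Alice: T: -5>-7, M: -2>-6, B: -3>-6.
Every comparison favours s2, so s2 strictly dominates s1.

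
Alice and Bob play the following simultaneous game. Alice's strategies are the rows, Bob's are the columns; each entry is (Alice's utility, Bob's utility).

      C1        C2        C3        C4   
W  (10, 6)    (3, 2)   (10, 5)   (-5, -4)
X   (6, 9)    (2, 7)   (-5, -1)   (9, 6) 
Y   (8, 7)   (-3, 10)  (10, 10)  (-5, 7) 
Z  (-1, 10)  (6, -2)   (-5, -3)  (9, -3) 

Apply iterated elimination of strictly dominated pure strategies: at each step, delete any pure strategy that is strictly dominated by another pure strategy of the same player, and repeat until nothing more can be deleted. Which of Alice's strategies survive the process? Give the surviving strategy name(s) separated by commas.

W, Y, Z

Bob's strategy C4 is strictly dominated by C2 (W: 2>-4, X: 7>6, Y: 10>7, Z: -2>-3) and is removed.
Row X is eliminated: W beats it against every remaining column (C1: 10>6, C2: 3>2, C3: 10>-5).
Among the remaining strategies, none is strictly dominated by another pure strategy of the same player, so the elimination stops.
Surviving strategies — Alice: {W, Y, Z}; Bob: {C1, C2, C3}.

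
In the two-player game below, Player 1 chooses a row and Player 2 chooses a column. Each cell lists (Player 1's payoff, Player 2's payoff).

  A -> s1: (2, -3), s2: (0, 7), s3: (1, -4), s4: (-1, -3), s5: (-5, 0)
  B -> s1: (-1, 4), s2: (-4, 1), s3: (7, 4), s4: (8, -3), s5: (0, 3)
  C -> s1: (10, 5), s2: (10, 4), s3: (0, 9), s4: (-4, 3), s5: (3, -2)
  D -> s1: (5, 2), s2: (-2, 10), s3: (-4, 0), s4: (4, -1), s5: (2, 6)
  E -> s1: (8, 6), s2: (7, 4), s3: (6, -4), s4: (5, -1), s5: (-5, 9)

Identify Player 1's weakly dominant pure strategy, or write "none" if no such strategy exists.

none

A fails to dominate B at s3 (1<7).
B fails to dominate A at s1 (-1<2).
C fails to dominate A at s3 (0<1).
D fails to dominate A at s2 (-2<0).
E fails to dominate B at s3 (6<7).
No single strategy dominates all the others.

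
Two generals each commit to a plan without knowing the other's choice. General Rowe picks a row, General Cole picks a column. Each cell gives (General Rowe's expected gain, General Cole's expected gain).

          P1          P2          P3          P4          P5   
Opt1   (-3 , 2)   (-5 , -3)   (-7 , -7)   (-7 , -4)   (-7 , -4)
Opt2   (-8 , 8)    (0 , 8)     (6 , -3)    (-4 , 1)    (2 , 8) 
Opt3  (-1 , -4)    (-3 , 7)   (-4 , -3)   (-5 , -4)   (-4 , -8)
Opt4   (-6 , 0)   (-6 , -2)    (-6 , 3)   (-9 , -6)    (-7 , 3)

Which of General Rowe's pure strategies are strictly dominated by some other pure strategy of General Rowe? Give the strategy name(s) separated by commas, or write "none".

Opt1: dominated, since Opt3 does at least as well everywhere (P1: -1>-3, P2: -3>-5, P3: -4>-7, P4: -5>-7, P5: -4>-7).
Nothing dominates Opt2: Opt1 at P2 (0>-5); Opt3 at P2 (0>-3); Opt4 at P2 (0>-6).
Opt3 is not dominated — it holds its own against Opt1 at P1 (-1>-3); Opt2 at P1 (-1>-8); Opt4 at P1 (-1>-6).
Opt4: dominated, since Opt3 does at least as well everywhere (P1: -1>-6, P2: -3>-6, P3: -4>-6, P4: -5>-9, P5: -4>-7).

Opt1, Opt4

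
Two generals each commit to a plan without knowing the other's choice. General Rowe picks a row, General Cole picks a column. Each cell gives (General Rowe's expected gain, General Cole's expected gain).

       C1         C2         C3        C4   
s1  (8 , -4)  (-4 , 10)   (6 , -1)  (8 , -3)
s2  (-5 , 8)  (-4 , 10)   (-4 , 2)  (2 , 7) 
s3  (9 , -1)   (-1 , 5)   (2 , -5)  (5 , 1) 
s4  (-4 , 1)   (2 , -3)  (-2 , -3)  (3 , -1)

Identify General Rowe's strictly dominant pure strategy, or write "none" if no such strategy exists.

s1 fails to dominate s2 at C2 (-4=-4).
s2 fails to dominate s1 at C1 (-5<8).
s3 fails to dominate s1 at C3 (2<6).
s4 fails to dominate s1 at C1 (-4<8).
No single strategy dominates all the others.

none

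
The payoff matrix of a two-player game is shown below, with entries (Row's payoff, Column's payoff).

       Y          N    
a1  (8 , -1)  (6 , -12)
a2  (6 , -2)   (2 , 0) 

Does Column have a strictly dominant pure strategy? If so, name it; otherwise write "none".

Y fails to dominate N at a2 (-2<0).
N fails to dominate Y at a1 (-12<-1).
No single strategy dominates all the others.

none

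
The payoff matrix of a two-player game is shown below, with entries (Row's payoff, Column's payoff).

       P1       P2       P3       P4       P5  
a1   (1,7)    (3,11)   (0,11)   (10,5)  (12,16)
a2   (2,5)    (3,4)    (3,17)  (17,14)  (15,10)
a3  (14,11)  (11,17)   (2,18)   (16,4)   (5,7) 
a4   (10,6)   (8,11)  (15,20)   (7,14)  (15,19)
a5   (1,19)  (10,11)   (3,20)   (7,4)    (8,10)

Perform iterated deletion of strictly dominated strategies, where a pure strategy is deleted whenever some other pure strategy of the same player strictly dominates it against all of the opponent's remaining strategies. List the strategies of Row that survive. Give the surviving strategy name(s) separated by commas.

Column P1 is eliminated: P3 beats it against every remaining row (a1: 11>7, a2: 17>5, a3: 18>11, a4: 20>6, a5: 20>19).
Column's strategy P4 is strictly dominated by P3 (a1: 11>5, a2: 17>14, a3: 18>4, a4: 20>14, a5: 20>4) and is removed.
Row a1 is eliminated: a4 beats it against every remaining column (P2: 8>3, P3: 15>0, P5: 15>12).
For Column, P3 strictly dominates P2 on the remaining rows (a2: 17>4, a3: 18>17, a4: 20>11, a5: 20>11); eliminate P2.
Row's strategy a3 is strictly dominated by a2 (P3: 3>2, P5: 15>5) and is removed.
Row's strategy a5 is strictly dominated by a4 (P3: 15>3, P5: 15>8) and is removed.
Column P5 is eliminated: P3 beats it against every remaining row (a2: 17>10, a4: 20>19).
For Row, a4 strictly dominates a2 on the remaining columns (P3: 15>3); eliminate a2.
Among the remaining strategies, none is strictly dominated by another pure strategy of the same player, so the elimination stops.
Surviving strategies — Row: {a4}; Column: {P3}.

a4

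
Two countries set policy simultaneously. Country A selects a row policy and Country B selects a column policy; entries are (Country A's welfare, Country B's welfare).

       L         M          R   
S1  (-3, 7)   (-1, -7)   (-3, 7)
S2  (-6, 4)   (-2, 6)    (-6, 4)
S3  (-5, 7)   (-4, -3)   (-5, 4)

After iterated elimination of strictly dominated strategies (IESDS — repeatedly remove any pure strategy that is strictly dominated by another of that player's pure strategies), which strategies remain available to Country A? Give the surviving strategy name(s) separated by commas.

Country A's strategy S2 is strictly dominated by S1 (L: -3>-6, M: -1>-2, R: -3>-6) and is removed.
Country A's strategy S3 is strictly dominated by S1 (L: -3>-5, M: -1>-4, R: -3>-5) and is removed.
Column M is eliminated: L beats it against every remaining row (S1: 7>-7).
Among the remaining strategies, none is strictly dominated by another pure strategy of the same player, so the elimination stops.
Surviving strategies — Country A: {S1}; Country B: {L, R}.

S1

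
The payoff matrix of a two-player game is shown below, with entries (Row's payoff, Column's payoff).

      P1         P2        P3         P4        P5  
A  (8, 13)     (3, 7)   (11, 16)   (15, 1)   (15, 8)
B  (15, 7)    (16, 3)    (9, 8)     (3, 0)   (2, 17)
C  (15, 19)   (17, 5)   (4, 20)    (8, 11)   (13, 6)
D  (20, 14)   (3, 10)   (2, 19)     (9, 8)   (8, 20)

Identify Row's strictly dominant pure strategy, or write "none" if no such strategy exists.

A fails to dominate B at P1 (8<15).
B fails to dominate A at P3 (9<11).
C fails to dominate A at P3 (4<11).
D fails to dominate A at P2 (3=3).
No single strategy dominates all the others.

none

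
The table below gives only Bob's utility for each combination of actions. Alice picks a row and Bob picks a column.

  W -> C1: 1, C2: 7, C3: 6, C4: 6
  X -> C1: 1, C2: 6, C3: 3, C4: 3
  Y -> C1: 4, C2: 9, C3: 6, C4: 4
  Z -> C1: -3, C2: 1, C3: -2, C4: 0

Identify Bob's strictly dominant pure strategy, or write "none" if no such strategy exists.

C2

C2 vs C1: W: 7>1, X: 6>1, Y: 9>4, Z: 1>-3.
C2 vs C3: W: 7>6, X: 6>3, Y: 9>6, Z: 1>-2.
C2 vs C4: W: 7>6, X: 6>3, Y: 9>4, Z: 1>0.
C2 strictly beats every other strategy against every opponent action, so it is strictly dominant.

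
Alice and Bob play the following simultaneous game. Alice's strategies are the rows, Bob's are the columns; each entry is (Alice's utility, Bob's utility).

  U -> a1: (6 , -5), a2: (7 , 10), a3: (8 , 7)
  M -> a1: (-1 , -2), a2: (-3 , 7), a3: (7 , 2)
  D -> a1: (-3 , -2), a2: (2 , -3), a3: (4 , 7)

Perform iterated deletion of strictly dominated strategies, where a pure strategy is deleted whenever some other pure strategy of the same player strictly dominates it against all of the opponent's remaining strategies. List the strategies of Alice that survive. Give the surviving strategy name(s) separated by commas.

U

Row M is eliminated: U beats it against every remaining column (a1: 6>-1, a2: 7>-3, a3: 8>7).
Row D is eliminated: U beats it against every remaining column (a1: 6>-3, a2: 7>2, a3: 8>4).
For Bob, a2 strictly dominates a1 on the remaining rows (U: 10>-5); eliminate a1.
Column a3 is eliminated: a2 beats it against every remaining row (U: 10>7).
Among the remaining strategies, none is strictly dominated by another pure strategy of the same player, so the elimination stops.
Surviving strategies — Alice: {U}; Bob: {a2}.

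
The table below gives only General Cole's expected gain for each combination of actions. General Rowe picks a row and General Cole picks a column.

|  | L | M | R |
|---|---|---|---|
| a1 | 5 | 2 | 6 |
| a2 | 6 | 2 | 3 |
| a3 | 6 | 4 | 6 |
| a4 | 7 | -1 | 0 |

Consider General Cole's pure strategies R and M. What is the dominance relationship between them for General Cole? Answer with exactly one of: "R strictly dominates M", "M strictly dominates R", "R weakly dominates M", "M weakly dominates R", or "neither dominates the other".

Compare R to M across each choice by General Rowe: a1: 6>2, a2: 3>2, a3: 6>4, a4: 0>-1.
R gives a strictly higher payoff against each choice by General Rowe, so R strictly dominates M.

R strictly dominates M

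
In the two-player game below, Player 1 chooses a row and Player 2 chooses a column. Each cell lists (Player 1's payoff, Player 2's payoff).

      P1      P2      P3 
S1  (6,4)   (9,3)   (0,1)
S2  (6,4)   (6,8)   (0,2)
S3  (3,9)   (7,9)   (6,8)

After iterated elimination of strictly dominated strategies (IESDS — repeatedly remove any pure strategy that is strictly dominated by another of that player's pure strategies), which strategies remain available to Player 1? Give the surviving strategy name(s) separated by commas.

S1, S2

For Player 2, P1 strictly dominates P3 on the remaining rows (S1: 4>1, S2: 4>2, S3: 9>8); eliminate P3.
Row S3 is eliminated: S1 beats it against every remaining column (P1: 6>3, P2: 9>7).
Among the remaining strategies, none is strictly dominated by another pure strategy of the same player, so the elimination stops.
Surviving strategies — Player 1: {S1, S2}; Player 2: {P1, P2}.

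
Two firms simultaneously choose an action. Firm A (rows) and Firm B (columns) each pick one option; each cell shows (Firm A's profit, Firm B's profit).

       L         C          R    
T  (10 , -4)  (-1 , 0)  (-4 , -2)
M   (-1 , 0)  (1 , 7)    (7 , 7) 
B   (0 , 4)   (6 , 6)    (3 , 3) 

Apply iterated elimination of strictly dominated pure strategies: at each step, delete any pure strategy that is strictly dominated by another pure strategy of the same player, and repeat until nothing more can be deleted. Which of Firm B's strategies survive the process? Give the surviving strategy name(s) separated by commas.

C, R

Firm B's strategy L is strictly dominated by C (T: 0>-4, M: 7>0, B: 6>4) and is removed.
Row T is eliminated: M beats it against every remaining column (C: 1>-1, R: 7>-4).
Among the remaining strategies, none is strictly dominated by another pure strategy of the same player, so the elimination stops.
Surviving strategies — Firm A: {M, B}; Firm B: {C, R}.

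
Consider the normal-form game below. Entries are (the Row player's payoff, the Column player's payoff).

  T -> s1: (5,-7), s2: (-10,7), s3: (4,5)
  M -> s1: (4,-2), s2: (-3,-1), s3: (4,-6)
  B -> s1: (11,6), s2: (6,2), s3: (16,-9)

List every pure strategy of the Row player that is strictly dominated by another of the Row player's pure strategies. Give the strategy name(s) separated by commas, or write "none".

T is strictly dominated by B (s1: 11>5, s2: 6>-10, s3: 16>4).
B strictly dominates M — s1: 11>4, s2: 6>-3, s3: 16>4.
B is not dominated — it holds its own against T at s1 (11>5); M at s1 (11>4).

T, M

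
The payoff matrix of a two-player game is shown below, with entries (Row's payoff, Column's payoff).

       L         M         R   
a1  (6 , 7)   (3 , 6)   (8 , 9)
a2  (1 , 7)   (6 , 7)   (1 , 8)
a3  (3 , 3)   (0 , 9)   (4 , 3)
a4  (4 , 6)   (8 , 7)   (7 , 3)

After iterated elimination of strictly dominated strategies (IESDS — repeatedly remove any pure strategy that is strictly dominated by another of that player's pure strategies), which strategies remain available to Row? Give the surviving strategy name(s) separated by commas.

Row's strategy a2 is strictly dominated by a4 (L: 4>1, M: 8>6, R: 7>1) and is removed.
Row's strategy a3 is strictly dominated by a1 (L: 6>3, M: 3>0, R: 8>4) and is removed.
Among the remaining strategies, none is strictly dominated by another pure strategy of the same player, so the elimination stops.
Surviving strategies — Row: {a1, a4}; Column: {L, M, R}.

a1, a4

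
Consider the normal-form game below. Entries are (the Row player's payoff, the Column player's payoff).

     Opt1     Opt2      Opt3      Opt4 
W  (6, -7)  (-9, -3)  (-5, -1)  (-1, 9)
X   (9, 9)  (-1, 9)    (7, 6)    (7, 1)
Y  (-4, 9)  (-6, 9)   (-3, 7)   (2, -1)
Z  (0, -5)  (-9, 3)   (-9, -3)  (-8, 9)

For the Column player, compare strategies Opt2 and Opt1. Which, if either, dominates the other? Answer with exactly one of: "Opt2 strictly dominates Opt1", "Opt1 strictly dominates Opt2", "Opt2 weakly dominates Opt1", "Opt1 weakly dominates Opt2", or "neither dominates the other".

Opt2's payoffs vs Opt1's, by the Row player's action — W: -3>-7, X: 9=9, Y: 9=9, Z: 3>-5.
Opt2 is at least as good everywhere and strictly better somewhere (tied only at X, Y), so Opt2 weakly but not strictly dominates Opt1.

Opt2 weakly dominates Opt1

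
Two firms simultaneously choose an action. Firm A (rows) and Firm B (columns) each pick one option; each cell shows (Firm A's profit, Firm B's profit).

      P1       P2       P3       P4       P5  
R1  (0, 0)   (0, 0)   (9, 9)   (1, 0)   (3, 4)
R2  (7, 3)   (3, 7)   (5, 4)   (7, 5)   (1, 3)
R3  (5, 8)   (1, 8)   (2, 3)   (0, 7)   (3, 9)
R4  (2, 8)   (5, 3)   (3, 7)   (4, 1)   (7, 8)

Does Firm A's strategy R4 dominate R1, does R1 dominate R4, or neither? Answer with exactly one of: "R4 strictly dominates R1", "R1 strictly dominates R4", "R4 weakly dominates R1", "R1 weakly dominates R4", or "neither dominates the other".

Compare R4 to R1 across each opponent action: P1: 2>0, P2: 5>0, P3: 3<9, P4: 4>1, P5: 7>3.
R4 does better at P1, P2, P4, P5 but worse at P3; neither strategy dominates the other.

neither dominates the other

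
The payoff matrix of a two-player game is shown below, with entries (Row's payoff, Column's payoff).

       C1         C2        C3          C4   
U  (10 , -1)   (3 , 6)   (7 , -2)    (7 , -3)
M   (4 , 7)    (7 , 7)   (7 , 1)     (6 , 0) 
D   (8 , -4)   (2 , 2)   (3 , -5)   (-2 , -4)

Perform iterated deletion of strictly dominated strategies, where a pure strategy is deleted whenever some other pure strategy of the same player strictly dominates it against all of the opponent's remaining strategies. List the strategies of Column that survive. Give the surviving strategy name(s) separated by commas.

C1, C2

For Row, U strictly dominates D on the remaining columns (C1: 10>8, C2: 3>2, C3: 7>3, C4: 7>-2); eliminate D.
Column C3 is eliminated: C1 beats it against every remaining row (U: -1>-2, M: 7>1).
For Column, C1 strictly dominates C4 on the remaining rows (U: -1>-3, M: 7>0); eliminate C4.
Among the remaining strategies, none is strictly dominated by another pure strategy of the same player, so the elimination stops.
Surviving strategies — Row: {U, M}; Column: {C1, C2}.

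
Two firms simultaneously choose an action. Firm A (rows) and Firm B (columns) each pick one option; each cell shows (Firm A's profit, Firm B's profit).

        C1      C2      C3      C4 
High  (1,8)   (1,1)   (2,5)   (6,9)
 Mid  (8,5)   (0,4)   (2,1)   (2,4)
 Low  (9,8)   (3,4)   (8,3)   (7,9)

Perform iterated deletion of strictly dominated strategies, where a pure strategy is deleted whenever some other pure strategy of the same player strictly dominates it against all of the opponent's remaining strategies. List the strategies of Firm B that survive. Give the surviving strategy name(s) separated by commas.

C4

Firm A's strategy High is strictly dominated by Low (C1: 9>1, C2: 3>1, C3: 8>2, C4: 7>6) and is removed.
Firm A's strategy Mid is strictly dominated by Low (C1: 9>8, C2: 3>0, C3: 8>2, C4: 7>2) and is removed.
Firm B's strategy C1 is strictly dominated by C4 (Low: 9>8) and is removed.
For Firm B, C4 strictly dominates C2 on the remaining rows (Low: 9>4); eliminate C2.
Firm B's strategy C3 is strictly dominated by C4 (Low: 9>3) and is removed.
Among the remaining strategies, none is strictly dominated by another pure strategy of the same player, so the elimination stops.
Surviving strategies — Firm A: {Low}; Firm B: {C4}.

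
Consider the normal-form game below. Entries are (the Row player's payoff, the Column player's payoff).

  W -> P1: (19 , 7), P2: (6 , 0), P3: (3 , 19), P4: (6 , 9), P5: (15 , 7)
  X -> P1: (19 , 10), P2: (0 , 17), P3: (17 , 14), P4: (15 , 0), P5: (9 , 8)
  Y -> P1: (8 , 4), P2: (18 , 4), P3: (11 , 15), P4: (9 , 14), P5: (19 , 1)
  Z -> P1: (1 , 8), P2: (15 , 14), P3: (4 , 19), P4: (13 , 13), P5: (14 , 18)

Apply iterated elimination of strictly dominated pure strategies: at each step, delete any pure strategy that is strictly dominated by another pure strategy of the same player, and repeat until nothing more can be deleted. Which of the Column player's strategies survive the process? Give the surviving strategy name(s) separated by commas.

P2, P3

Column P1 is eliminated: P3 beats it against every remaining row (W: 19>7, X: 14>10, Y: 15>4, Z: 19>8).
The Row player's strategy W is strictly dominated by Y (P2: 18>6, P3: 11>3, P4: 9>6, P5: 19>15) and is removed.
For the Column player, P3 strictly dominates P4 on the remaining rows (X: 14>0, Y: 15>14, Z: 19>13); eliminate P4.
The Row player's strategy Z is strictly dominated by Y (P2: 18>15, P3: 11>4, P5: 19>14) and is removed.
The Column player's strategy P5 is strictly dominated by P2 (X: 17>8, Y: 4>1) and is removed.
Among the remaining strategies, none is strictly dominated by another pure strategy of the same player, so the elimination stops.
Surviving strategies — the Row player: {X, Y}; the Column player: {P2, P3}.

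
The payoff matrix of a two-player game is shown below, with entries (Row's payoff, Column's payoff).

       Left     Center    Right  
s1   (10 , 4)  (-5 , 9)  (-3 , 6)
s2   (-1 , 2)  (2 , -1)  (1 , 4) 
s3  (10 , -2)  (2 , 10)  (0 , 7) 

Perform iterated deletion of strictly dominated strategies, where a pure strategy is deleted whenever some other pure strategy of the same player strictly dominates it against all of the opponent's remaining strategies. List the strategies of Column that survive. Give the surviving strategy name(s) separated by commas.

Column Left is eliminated: Right beats it against every remaining row (s1: 6>4, s2: 4>2, s3: 7>-2).
Row s1 is eliminated: s2 beats it against every remaining column (Center: 2>-5, Right: 1>-3).
Among the remaining strategies, none is strictly dominated by another pure strategy of the same player, so the elimination stops.
Surviving strategies — Row: {s2, s3}; Column: {Center, Right}.

Center, Right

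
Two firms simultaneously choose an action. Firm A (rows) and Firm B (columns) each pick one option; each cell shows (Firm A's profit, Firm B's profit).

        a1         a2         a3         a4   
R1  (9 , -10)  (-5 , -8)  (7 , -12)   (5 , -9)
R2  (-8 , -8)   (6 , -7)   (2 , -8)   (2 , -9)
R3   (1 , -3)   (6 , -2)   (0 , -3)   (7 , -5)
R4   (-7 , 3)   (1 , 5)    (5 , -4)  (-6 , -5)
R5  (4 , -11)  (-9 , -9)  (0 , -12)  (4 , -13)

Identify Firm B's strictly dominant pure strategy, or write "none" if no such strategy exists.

a2

a2 vs a1: R1: -8>-10, R2: -7>-8, R3: -2>-3, R4: 5>3, R5: -9>-11.
a2 vs a3: R1: -8>-12, R2: -7>-8, R3: -2>-3, R4: 5>-4, R5: -9>-12.
a2 vs a4: R1: -8>-9, R2: -7>-9, R3: -2>-5, R4: 5>-5, R5: -9>-13.
a2 strictly beats every other strategy against every opponent action, so it is strictly dominant.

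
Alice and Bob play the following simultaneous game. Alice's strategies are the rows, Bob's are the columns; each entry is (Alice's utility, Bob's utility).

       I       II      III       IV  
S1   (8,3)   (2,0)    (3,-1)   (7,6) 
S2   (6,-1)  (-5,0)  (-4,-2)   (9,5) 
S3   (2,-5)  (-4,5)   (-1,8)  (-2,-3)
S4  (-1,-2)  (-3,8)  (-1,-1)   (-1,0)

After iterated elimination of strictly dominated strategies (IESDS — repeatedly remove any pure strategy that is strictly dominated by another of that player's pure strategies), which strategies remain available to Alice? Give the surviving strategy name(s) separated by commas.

Row S3 is eliminated: S1 beats it against every remaining column (I: 8>2, II: 2>-4, III: 3>-1, IV: 7>-2).
Alice's strategy S4 is strictly dominated by S1 (I: 8>-1, II: 2>-3, III: 3>-1, IV: 7>-1) and is removed.
Bob's strategy I is strictly dominated by IV (S1: 6>3, S2: 5>-1) and is removed.
For Bob, IV strictly dominates II on the remaining rows (S1: 6>0, S2: 5>0); eliminate II.
Column III is eliminated: IV beats it against every remaining row (S1: 6>-1, S2: 5>-2).
For Alice, S2 strictly dominates S1 on the remaining columns (IV: 9>7); eliminate S1.
Among the remaining strategies, none is strictly dominated by another pure strategy of the same player, so the elimination stops.
Surviving strategies — Alice: {S2}; Bob: {IV}.

S2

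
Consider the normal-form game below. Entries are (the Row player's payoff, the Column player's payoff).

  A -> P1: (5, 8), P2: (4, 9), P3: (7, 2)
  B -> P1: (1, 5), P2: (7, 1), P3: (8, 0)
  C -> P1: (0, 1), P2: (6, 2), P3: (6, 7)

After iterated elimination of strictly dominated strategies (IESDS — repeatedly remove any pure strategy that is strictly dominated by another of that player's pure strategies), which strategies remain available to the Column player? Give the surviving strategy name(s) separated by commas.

For the Row player, B strictly dominates C on the remaining columns (P1: 1>0, P2: 7>6, P3: 8>6); eliminate C.
Column P3 is eliminated: P1 beats it against every remaining row (A: 8>2, B: 5>0).
Among the remaining strategies, none is strictly dominated by another pure strategy of the same player, so the elimination stops.
Surviving strategies — the Row player: {A, B}; the Column player: {P1, P2}.

P1, P2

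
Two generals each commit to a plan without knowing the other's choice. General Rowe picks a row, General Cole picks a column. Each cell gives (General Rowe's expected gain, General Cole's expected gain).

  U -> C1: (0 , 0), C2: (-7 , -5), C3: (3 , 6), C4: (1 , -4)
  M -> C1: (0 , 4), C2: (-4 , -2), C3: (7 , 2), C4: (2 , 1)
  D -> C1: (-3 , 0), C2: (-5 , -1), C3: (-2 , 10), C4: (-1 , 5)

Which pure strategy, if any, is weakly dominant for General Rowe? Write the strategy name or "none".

M

M vs U: C1: 0=0, C2: -4>-7, C3: 7>3, C4: 2>1.
M vs D: C1: 0>-3, C2: -4>-5, C3: 7>-2, C4: 2>-1.
M is at least as good as every other strategy against every opponent action, so it is weakly dominant.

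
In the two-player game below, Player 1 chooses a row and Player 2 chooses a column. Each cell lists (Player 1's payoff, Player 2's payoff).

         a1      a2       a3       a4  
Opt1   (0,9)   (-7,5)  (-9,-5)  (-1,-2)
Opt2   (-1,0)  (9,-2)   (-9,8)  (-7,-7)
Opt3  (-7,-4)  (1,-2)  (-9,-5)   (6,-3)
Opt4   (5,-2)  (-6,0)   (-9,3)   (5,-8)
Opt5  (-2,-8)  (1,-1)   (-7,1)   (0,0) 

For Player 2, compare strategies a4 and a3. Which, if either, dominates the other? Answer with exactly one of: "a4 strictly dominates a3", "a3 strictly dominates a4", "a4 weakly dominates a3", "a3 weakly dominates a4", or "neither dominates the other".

neither dominates the other

a4's payoffs vs a3's, by Player 1's action — Opt1: -2>-5, Opt2: -7<8, Opt3: -3>-5, Opt4: -8<3, Opt5: 0<1.
a4 does better at Opt1, Opt3 but worse at Opt2, Opt4, Opt5; neither strategy dominates the other.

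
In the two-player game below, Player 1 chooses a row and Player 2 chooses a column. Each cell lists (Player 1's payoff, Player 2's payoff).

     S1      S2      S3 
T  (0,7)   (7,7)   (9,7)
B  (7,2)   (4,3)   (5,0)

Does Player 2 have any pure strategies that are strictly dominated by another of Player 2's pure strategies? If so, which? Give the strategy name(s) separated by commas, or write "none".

none

S1 is not dominated — it holds its own against S2 at T (7=7); S3 at T (7=7).
S2: no other strategy beats it everywhere (S1 at T (7=7); S3 at T (7=7)).
Nothing dominates S3: S1 at T (7=7); S2 at T (7=7).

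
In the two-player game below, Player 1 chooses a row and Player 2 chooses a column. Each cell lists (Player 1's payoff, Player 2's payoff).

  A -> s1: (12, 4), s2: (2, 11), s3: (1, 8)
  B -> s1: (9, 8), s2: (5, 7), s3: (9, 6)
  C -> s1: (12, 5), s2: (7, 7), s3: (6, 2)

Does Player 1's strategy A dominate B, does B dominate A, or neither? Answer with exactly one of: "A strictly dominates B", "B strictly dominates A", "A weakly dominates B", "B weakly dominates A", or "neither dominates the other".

neither dominates the other

A's payoffs vs B's, by Player 2's action — s1: 12>9, s2: 2<5, s3: 1<9.
A does better at s1 but worse at s2, s3; neither strategy dominates the other.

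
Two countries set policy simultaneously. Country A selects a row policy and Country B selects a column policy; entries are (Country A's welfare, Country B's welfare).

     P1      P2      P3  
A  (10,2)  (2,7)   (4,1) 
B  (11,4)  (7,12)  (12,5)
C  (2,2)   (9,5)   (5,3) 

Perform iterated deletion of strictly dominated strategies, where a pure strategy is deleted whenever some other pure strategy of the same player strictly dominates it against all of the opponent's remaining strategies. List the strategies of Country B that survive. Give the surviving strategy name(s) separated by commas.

P2

For Country A, B strictly dominates A on the remaining columns (P1: 11>10, P2: 7>2, P3: 12>4); eliminate A.
For Country B, P2 strictly dominates P1 on the remaining rows (B: 12>4, C: 5>2); eliminate P1.
Column P3 is eliminated: P2 beats it against every remaining row (B: 12>5, C: 5>3).
Country A's strategy B is strictly dominated by C (P2: 9>7) and is removed.
Among the remaining strategies, none is strictly dominated by another pure strategy of the same player, so the elimination stops.
Surviving strategies — Country A: {C}; Country B: {P2}.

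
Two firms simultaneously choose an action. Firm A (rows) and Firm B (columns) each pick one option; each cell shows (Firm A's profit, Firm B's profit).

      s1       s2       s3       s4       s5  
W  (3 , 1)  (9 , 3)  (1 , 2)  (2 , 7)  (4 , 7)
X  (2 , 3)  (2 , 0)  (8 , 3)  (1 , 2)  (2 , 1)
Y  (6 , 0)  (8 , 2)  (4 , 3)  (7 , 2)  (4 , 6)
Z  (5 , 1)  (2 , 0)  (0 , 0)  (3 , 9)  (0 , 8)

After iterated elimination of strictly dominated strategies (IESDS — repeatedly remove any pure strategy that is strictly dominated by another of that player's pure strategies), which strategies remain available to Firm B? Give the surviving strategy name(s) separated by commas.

Row Z is eliminated: Y beats it against every remaining column (s1: 6>5, s2: 8>2, s3: 4>0, s4: 7>3, s5: 4>0).
For Firm B, s5 strictly dominates s2 on the remaining rows (W: 7>3, X: 1>0, Y: 6>2); eliminate s2.
Among the remaining strategies, none is strictly dominated by another pure strategy of the same player, so the elimination stops.
Surviving strategies — Firm A: {W, X, Y}; Firm B: {s1, s3, s4, s5}.

s1, s3, s4, s5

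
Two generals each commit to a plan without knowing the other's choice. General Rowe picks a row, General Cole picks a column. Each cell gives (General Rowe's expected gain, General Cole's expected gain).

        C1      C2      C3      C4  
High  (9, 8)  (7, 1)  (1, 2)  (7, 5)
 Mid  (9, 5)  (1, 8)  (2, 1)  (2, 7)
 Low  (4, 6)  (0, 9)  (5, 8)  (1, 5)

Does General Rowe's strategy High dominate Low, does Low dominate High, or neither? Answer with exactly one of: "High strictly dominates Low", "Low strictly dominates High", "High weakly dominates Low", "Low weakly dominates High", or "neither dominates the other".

neither dominates the other

Compare High to Low across each opponent action: C1: 9>4, C2: 7>0, C3: 1<5, C4: 7>1.
High does better at C1, C2, C4 but worse at C3; neither strategy dominates the other.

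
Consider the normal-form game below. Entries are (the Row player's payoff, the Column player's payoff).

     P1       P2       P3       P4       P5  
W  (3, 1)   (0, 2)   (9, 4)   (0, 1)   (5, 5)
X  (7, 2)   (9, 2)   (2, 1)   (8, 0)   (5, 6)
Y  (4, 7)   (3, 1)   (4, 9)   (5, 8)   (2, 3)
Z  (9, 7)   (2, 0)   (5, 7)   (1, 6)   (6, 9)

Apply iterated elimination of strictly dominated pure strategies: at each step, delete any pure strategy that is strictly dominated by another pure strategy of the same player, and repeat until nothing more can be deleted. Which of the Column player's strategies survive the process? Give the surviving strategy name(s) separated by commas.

P5

The Column player's strategy P2 is strictly dominated by P5 (W: 5>2, X: 6>2, Y: 3>1, Z: 9>0) and is removed.
The Column player's strategy P4 is strictly dominated by P3 (W: 4>1, X: 1>0, Y: 9>8, Z: 7>6) and is removed.
For the Row player, Z strictly dominates X on the remaining columns (P1: 9>7, P3: 5>2, P5: 6>5); eliminate X.
The Row player's strategy Y is strictly dominated by Z (P1: 9>4, P3: 5>4, P5: 6>2) and is removed.
For the Column player, P5 strictly dominates P1 on the remaining rows (W: 5>1, Z: 9>7); eliminate P1.
The Column player's strategy P3 is strictly dominated by P5 (W: 5>4, Z: 9>7) and is removed.
For the Row player, Z strictly dominates W on the remaining columns (P5: 6>5); eliminate W.
Among the remaining strategies, none is strictly dominated by another pure strategy of the same player, so the elimination stops.
Surviving strategies — the Row player: {Z}; the Column player: {P5}.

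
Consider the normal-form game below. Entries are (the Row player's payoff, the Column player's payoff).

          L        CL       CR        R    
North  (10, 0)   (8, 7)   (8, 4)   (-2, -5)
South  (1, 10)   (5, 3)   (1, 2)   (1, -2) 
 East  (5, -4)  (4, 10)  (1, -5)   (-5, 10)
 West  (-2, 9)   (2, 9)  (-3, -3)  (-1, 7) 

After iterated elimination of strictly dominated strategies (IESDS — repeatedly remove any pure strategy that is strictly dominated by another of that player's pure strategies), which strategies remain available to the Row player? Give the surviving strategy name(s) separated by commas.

North

The Row player's strategy East is strictly dominated by North (L: 10>5, CL: 8>4, CR: 8>1, R: -2>-5) and is removed.
Row West is eliminated: South beats it against every remaining column (L: 1>-2, CL: 5>2, CR: 1>-3, R: 1>-1).
For the Column player, CL strictly dominates CR on the remaining rows (North: 7>4, South: 3>2); eliminate CR.
The Column player's strategy R is strictly dominated by L (North: 0>-5, South: 10>-2) and is removed.
For the Row player, North strictly dominates South on the remaining columns (L: 10>1, CL: 8>5); eliminate South.
Column L is eliminated: CL beats it against every remaining row (North: 7>0).
Among the remaining strategies, none is strictly dominated by another pure strategy of the same player, so the elimination stops.
Surviving strategies — the Row player: {North}; the Column player: {CL}.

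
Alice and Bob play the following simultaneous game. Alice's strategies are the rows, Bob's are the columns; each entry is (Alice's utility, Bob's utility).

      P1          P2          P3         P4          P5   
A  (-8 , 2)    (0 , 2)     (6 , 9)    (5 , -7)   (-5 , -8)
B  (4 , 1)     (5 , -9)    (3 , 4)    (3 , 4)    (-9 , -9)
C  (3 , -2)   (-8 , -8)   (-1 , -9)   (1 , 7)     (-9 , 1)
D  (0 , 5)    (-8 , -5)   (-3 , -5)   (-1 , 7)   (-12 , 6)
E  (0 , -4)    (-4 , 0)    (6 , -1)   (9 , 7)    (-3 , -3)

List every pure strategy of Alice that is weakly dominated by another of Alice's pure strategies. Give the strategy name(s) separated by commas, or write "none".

C, D

Nothing dominates A: B at P3 (6>3); C at P2 (0>-8); D at P2 (0>-8); E at P2 (0>-4).
Nothing dominates B: A at P1 (4>-8); C at P1 (4>3); D at P1 (4>0); E at P1 (4>0).
C is weakly dominated by B (P1: 4>3, P2: 5>-8, P3: 3>-1, P4: 3>1, P5: -9=-9).
B weakly dominates D — P1: 4>0, P2: 5>-8, P3: 3>-3, P4: 3>-1, P5: -9>-12.
E: no other strategy beats it everywhere (A at P1 (0>-8); B at P3 (6>3); C at P2 (-4>-8); D at P2 (-4>-8)).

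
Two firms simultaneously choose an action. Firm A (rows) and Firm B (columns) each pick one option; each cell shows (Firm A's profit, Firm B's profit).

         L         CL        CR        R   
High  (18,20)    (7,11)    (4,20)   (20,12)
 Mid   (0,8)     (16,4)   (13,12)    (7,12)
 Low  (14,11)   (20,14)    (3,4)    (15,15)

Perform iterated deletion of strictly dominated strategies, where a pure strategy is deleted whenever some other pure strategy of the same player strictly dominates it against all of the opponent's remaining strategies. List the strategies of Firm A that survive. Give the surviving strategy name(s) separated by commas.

High, Mid

Firm B's strategy CL is strictly dominated by R (High: 12>11, Mid: 12>4, Low: 15>14) and is removed.
For Firm A, High strictly dominates Low on the remaining columns (L: 18>14, CR: 4>3, R: 20>15); eliminate Low.
Among the remaining strategies, none is strictly dominated by another pure strategy of the same player, so the elimination stops.
Surviving strategies — Firm A: {High, Mid}; Firm B: {L, CR, R}.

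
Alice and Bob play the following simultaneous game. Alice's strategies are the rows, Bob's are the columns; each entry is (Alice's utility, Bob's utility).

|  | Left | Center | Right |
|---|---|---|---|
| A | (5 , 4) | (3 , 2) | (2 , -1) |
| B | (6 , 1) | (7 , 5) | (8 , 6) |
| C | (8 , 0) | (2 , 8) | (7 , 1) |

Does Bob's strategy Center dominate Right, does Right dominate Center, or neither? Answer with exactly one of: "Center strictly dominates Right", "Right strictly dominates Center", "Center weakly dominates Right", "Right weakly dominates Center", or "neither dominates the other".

Center's payoffs vs Right's, by Alice's action — A: 2>-1, B: 5<6, C: 8>1.
Center does better at A, C but worse at B; neither strategy dominates the other.

neither dominates the other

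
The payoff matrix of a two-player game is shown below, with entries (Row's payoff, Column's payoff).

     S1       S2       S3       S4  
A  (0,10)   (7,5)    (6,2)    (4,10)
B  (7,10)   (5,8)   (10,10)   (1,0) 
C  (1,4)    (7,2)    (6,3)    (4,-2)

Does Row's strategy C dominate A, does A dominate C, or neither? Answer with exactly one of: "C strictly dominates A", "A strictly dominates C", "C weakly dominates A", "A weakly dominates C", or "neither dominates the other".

C weakly dominates A

Compare C to A across each opponent action: S1: 1>0, S2: 7=7, S3: 6=6, S4: 4=4.
C is at least as good everywhere and strictly better somewhere (tied only at S2, S3, S4), so C weakly but not strictly dominates A.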